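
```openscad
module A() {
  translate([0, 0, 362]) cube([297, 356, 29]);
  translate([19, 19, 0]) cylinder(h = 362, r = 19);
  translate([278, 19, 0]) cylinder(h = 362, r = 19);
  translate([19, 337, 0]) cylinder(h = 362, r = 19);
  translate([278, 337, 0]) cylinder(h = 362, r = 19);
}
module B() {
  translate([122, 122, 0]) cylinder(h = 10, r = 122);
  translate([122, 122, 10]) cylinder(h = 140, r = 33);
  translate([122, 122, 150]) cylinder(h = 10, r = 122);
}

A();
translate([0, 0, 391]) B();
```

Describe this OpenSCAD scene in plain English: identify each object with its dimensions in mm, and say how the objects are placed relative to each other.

A is a four-legged stool. The seat is a 297×356×29 mm slab whose top surface is at z = 391 mm; four round legs, each 38 mm in diameter, run from the floor (z = 0) to the underside of the seat, each leg's axis is inset half a diameter from the nearest pair of seat edges (so the leg's bounding box is flush with the corner).

B is a spool: two coaxial disc flanges of radius 122 mm and thickness 10 mm, joined by a core cylinder of radius 33 mm and height 140 mm. The lower flange rests on z = 0 and the three cylinders share a vertical axis.

The spool is on top of the stool.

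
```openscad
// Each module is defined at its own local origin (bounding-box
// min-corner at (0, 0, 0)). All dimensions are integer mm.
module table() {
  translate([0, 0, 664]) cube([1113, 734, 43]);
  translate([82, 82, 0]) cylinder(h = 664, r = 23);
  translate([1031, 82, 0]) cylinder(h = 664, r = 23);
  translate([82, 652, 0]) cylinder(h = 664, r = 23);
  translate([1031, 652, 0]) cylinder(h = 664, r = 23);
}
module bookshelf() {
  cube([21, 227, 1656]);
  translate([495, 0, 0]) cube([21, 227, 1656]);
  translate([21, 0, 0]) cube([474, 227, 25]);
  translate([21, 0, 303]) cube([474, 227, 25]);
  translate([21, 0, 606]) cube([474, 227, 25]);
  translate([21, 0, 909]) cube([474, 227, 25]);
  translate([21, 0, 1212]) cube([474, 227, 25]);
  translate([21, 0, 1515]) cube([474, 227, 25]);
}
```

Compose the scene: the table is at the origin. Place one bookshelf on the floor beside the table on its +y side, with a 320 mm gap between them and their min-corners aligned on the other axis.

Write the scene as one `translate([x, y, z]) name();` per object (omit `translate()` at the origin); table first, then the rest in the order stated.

table();
translate([0, 1054, 0]) bookshelf();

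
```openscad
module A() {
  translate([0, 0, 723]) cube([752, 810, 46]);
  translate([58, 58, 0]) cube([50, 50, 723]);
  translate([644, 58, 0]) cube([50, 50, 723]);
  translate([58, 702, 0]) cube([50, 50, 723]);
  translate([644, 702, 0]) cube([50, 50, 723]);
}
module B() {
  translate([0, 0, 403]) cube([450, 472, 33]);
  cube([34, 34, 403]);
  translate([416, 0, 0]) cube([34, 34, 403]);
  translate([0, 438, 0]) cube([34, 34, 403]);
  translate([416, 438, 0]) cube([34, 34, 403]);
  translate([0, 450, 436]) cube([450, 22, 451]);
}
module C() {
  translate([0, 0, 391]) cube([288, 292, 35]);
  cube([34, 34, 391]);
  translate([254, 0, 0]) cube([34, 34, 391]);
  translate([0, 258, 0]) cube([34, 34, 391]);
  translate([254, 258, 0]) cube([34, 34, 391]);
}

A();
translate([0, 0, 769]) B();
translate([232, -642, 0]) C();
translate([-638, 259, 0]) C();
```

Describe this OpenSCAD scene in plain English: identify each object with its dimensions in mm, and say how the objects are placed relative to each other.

A is a rectangular dining table. The top is 752×810×46 mm with its upper surface at z = 769 mm. It stands on four 50×50 mm square legs, each inset 58 mm from the nearest pair of top edges, running from the floor to the underside of the top.

B is a chair: 450×472 mm seat, 33 mm thick, top at z = 436 mm, on four 34 mm square corner legs flush with the seat edges. A 22 mm thick backrest slab spans the full seat width, extending 451 mm above the seat top, its back face flush with the seat's +y edge.

C is a four-legged stool. The seat is 288×292 mm, 35 mm thick, top at z = 426 mm. It stands on four square legs, each 34×34 mm in cross-section, from z = 0 to the seat underside, each flush with a corner of the seat.

The chair is on top of the table. Two stools sit around the table at the −y, −x sides.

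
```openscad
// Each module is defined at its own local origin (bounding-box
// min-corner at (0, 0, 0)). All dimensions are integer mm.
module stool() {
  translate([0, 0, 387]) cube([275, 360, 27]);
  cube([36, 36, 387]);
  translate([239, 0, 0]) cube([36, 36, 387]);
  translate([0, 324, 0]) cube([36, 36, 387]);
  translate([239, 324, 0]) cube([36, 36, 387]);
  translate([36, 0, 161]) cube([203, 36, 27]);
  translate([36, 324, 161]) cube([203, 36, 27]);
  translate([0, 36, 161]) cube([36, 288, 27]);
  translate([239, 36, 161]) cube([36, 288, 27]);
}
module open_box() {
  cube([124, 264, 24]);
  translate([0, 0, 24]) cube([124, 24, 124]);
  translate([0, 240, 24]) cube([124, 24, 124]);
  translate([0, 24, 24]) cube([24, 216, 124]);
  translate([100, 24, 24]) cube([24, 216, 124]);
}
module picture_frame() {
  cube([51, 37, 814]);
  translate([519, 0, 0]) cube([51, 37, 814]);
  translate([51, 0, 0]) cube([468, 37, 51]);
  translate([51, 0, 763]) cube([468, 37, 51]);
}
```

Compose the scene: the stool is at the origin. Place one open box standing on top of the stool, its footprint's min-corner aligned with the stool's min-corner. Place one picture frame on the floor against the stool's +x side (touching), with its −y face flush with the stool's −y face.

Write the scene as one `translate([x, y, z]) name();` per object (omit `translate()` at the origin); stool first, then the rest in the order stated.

stool();
translate([0, 0, 414]) open_box();
translate([275, 0, 0]) picture_frame();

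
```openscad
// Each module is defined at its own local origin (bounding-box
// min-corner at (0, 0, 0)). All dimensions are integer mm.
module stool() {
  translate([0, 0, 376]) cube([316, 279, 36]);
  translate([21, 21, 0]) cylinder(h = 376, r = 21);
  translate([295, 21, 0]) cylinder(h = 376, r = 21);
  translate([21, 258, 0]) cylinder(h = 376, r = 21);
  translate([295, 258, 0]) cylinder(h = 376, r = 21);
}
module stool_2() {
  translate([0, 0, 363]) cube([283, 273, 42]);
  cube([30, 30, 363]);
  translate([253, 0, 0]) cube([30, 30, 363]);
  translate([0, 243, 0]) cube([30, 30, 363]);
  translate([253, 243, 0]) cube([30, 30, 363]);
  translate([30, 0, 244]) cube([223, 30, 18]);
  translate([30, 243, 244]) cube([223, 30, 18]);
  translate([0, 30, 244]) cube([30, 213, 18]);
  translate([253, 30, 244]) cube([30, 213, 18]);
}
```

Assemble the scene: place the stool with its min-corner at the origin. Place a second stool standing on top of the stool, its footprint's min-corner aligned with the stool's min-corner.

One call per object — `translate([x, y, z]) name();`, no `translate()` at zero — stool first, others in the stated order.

stool();
translate([0, 0, 412]) stool_2();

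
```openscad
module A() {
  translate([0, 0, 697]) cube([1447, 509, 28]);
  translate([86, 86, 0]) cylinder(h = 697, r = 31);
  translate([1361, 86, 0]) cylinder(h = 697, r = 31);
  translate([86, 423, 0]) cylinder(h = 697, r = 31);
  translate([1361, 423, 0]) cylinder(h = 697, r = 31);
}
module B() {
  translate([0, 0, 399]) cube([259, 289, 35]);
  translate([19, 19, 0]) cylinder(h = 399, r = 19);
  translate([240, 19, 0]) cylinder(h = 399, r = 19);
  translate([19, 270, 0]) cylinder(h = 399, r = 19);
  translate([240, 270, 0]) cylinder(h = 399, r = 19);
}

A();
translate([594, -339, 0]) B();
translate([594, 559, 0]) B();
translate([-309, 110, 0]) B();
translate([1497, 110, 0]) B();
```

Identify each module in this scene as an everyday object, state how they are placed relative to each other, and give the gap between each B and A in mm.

A is a table. B is a stool. Four stools sit around the table at the −y, +y, −x, +x sides. The gap between each stool and the table is 50 mm.

Each stool's nearest face is 50 mm from the table's bounding box.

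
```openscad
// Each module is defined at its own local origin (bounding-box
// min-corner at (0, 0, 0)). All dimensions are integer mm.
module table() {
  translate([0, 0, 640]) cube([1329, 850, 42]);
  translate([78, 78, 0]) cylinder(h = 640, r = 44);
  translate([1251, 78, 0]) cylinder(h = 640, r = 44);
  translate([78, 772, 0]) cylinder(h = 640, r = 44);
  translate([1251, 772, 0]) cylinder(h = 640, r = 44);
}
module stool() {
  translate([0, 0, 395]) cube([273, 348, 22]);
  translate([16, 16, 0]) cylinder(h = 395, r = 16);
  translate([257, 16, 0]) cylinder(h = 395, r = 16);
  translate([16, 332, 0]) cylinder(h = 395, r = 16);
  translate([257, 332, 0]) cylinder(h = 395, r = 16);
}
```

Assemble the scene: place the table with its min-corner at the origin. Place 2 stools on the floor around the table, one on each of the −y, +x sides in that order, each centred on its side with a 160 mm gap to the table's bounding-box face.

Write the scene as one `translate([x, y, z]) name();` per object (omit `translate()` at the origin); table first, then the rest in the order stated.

table();
translate([528, -508, 0]) stool();
translate([1489, 251, 0]) stool();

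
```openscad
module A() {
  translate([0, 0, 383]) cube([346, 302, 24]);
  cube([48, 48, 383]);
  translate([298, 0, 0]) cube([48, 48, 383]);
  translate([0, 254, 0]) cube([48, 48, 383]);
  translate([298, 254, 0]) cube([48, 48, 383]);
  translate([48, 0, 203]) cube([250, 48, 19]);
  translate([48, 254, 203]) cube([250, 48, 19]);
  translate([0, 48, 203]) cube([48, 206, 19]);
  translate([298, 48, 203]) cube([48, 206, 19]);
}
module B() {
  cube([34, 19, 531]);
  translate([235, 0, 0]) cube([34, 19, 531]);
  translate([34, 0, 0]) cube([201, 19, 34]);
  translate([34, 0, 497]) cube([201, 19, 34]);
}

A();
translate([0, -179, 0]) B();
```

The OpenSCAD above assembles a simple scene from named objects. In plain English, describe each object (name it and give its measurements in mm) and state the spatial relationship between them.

A is a four-legged stool. The seat is a 346×302×24 mm slab whose top surface is at z = 407 mm; four square legs, each 48×48 mm in cross-section, run from the floor (z = 0) to the underside of the seat, each flush with a corner of the seat. Four stretchers, 48 mm wide and 19 mm tall, connect adjacent legs with their undersides at z = 203 mm, each running between the inner faces of the legs it joins and aligned with the legs' outer faces on the other axis.

B is a rectangular picture frame lying in the x–z plane (depth along y). The opening is 201 mm wide (x) by 463 mm tall (z), surrounded by a border 34 mm wide on all four sides. The frame is 19 mm deep and is made of two full-height vertical stiles with two horizontal rails fitted between them.

The picture frame is on the floor beside the stool on its −y side.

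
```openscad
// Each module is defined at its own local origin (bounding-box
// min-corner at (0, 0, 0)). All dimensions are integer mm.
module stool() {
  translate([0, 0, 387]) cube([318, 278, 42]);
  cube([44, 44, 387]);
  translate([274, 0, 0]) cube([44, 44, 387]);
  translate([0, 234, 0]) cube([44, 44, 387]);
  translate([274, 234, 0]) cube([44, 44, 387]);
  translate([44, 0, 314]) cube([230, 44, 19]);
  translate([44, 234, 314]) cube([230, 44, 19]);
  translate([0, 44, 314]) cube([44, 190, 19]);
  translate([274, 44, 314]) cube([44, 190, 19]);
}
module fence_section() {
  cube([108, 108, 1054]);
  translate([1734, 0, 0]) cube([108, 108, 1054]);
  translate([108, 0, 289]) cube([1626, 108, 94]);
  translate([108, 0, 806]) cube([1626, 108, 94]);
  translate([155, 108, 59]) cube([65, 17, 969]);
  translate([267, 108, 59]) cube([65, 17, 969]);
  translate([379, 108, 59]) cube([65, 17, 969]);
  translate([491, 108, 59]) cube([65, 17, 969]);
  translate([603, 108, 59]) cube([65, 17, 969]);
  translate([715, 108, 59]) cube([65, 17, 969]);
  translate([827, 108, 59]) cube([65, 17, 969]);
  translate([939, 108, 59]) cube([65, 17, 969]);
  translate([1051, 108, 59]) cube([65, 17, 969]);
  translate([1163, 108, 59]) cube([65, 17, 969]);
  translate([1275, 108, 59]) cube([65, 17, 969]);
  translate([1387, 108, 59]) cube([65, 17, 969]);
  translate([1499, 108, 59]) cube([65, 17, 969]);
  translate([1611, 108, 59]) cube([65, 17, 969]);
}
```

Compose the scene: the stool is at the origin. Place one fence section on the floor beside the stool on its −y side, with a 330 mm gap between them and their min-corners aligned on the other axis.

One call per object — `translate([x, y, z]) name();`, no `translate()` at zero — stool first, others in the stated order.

stool();
translate([0, -455, 0]) fence_section();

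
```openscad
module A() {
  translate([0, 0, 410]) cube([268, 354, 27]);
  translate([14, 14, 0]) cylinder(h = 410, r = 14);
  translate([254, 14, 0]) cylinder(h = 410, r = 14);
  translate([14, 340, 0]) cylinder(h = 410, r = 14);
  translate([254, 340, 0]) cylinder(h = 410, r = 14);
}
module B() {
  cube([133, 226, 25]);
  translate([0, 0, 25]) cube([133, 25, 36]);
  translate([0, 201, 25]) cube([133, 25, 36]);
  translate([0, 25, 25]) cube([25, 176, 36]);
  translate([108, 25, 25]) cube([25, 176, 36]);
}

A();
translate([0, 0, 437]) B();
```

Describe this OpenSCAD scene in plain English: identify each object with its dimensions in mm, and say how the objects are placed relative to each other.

A is a four-legged stool. The seat is 268×354 mm, 27 mm thick, top at z = 437 mm. It stands on four round legs, each 28 mm in diameter, from z = 0 to the seat underside, each leg's axis is inset half a diameter from the nearest pair of seat edges (so the leg's bounding box is flush with the corner).

B is an open-topped rectangular box: outside dimensions 133×226×61 mm, with a uniform wall and base thickness of 25 mm. The base is a full 133×226 slab on the floor; four walls sit on top of the base. The front and back walls (the −y and +y sides) span the full width; the two side walls fit between them.

The open box is on top of the stool.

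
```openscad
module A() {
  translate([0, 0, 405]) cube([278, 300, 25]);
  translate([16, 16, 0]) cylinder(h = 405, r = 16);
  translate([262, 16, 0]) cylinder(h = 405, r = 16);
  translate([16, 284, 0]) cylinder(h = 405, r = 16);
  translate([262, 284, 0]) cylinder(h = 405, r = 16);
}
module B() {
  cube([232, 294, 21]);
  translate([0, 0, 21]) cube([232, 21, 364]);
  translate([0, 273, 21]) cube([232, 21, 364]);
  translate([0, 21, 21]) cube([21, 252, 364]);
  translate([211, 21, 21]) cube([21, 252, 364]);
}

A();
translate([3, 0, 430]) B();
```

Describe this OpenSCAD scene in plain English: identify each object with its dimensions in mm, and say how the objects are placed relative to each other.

A is a four-legged stool. The seat is 278×300 mm, 25 mm thick, top at z = 430 mm. It stands on four round legs, each 32 mm in diameter, from z = 0 to the seat underside, each leg's axis is inset half a diameter from the nearest pair of seat edges (so the leg's bounding box is flush with the corner).

B is an open storage box with external size 232×294×385 mm and wall thickness 21 mm (the base is also 21 mm thick). The base covers the whole footprint; the four walls stand on the base, with the y-facing walls full-width and the x-facing walls fitting between their inner faces.

The open box is on top of the stool.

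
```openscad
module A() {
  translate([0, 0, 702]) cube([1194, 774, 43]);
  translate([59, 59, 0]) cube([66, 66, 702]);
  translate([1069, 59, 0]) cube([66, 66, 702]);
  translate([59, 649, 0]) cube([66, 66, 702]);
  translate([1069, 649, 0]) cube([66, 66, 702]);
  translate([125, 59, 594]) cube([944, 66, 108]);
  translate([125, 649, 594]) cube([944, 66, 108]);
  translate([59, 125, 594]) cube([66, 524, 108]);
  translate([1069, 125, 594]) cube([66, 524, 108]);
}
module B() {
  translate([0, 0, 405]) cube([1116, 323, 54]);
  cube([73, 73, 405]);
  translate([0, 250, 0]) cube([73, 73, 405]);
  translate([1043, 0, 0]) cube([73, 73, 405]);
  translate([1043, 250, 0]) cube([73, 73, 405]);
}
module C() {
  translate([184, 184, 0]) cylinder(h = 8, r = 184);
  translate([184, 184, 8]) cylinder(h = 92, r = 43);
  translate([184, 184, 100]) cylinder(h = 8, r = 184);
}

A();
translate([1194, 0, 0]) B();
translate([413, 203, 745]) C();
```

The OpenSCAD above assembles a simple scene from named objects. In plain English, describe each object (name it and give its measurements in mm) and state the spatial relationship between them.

A is a table: top 1194 mm (x) × 774 mm (y), 43 mm thick, upper face at z = 745 mm, on four 66×66 mm square legs, each inset 59 mm from the nearest pair of top edges, running from z = 0 to the bottom of the top. Four apron rails, 66 mm thick and 108 mm tall, run between adjacent legs with their top edges flush with the underside of the top and their outer faces flush with the legs' outer faces.

B is a bench: a 1116×323 mm seat slab, 54 mm thick, top at z = 459 mm, on four 73×73 mm square legs flush with the seat corners and standing on z = 0.

C is a spool: two coaxial disc flanges of radius 184 mm and thickness 8 mm, joined by a core cylinder of radius 43 mm and height 92 mm. The lower flange rests on z = 0 and the three cylinders share a vertical axis.

The bench is against the table's +x side, with their −y faces flush. The spool is on top of the table, centred.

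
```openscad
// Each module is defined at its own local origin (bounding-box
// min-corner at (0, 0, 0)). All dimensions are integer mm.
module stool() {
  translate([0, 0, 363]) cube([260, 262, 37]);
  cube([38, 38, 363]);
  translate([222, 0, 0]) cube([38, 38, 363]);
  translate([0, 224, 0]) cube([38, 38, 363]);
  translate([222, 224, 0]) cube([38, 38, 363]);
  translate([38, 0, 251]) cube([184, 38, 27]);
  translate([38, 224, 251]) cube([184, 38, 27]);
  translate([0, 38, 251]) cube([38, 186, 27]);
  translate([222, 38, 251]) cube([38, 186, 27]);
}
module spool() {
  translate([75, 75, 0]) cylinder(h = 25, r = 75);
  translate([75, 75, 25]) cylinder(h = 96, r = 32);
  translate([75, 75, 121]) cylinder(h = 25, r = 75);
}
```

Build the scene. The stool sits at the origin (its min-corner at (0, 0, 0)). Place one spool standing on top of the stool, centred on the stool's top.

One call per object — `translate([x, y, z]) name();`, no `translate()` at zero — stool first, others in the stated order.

stool();
translate([55, 56, 400]) spool();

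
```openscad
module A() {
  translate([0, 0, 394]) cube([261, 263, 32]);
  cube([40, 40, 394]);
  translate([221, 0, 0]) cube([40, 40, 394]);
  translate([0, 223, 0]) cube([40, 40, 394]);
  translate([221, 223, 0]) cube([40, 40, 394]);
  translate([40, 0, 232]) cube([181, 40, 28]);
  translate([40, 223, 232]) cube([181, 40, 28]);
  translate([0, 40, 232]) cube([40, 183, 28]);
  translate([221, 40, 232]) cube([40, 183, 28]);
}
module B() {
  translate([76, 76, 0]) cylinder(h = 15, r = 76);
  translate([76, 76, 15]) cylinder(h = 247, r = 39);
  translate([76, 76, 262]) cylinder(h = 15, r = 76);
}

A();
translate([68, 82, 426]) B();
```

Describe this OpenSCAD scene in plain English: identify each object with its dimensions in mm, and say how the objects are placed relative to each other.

A is a four-legged stool. The seat is 261×263 mm, 32 mm thick, top at z = 426 mm. It stands on four square legs, each 40×40 mm in cross-section, from z = 0 to the seat underside, each flush with a corner of the seat. Four stretchers, 40 mm wide and 28 mm tall, connect adjacent legs with their undersides at z = 232 mm, each running between the inner faces of the legs it joins and aligned with the legs' outer faces on the other axis.

B is a spool: two coaxial disc flanges of radius 76 mm and thickness 15 mm, joined by a core cylinder of radius 39 mm and height 247 mm. The lower flange rests on z = 0 and the three cylinders share a vertical axis.

The spool is on top of the stool.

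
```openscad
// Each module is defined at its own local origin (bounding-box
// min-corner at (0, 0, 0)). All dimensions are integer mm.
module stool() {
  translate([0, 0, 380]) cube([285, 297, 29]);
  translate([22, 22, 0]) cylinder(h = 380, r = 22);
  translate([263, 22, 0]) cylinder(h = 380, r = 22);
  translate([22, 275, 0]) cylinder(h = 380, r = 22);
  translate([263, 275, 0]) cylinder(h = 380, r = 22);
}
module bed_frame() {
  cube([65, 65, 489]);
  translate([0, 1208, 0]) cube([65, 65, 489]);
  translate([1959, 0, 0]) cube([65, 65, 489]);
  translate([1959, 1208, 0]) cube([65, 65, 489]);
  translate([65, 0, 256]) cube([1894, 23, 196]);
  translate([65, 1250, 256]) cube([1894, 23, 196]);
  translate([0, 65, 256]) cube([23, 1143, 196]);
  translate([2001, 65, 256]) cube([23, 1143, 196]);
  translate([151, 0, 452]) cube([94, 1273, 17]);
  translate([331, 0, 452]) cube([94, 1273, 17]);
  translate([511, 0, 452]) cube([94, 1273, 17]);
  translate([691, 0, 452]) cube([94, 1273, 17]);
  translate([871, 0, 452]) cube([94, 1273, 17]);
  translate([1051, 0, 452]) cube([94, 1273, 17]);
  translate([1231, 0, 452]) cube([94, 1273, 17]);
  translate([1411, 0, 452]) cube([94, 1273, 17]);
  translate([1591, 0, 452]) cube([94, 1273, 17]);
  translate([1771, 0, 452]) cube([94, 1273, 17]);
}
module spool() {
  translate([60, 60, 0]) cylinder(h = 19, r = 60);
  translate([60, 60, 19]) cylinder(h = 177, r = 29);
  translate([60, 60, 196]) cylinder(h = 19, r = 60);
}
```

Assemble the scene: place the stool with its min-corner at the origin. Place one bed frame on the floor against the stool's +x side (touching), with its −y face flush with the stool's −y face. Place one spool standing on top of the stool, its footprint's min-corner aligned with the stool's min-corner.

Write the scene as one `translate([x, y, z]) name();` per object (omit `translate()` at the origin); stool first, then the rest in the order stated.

stool();
translate([285, 0, 0]) bed_frame();
translate([0, 0, 409]) spool();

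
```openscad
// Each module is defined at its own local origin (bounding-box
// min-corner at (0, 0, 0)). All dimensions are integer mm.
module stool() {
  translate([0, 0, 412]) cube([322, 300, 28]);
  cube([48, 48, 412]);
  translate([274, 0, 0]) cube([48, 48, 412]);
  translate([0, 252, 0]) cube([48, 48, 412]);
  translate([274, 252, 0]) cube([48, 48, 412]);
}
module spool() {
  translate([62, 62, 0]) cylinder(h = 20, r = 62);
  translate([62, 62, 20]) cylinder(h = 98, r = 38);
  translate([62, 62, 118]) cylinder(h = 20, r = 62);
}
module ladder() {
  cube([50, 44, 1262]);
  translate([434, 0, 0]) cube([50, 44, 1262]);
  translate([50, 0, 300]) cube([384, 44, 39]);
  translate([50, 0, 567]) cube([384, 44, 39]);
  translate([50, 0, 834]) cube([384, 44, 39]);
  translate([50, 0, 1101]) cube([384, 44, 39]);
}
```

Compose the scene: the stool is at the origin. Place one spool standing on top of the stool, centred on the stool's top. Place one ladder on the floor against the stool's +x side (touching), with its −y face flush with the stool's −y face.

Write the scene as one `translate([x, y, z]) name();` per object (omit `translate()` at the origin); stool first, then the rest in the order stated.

stool();
translate([99, 88, 440]) spool();
translate([322, 0, 0]) ladder();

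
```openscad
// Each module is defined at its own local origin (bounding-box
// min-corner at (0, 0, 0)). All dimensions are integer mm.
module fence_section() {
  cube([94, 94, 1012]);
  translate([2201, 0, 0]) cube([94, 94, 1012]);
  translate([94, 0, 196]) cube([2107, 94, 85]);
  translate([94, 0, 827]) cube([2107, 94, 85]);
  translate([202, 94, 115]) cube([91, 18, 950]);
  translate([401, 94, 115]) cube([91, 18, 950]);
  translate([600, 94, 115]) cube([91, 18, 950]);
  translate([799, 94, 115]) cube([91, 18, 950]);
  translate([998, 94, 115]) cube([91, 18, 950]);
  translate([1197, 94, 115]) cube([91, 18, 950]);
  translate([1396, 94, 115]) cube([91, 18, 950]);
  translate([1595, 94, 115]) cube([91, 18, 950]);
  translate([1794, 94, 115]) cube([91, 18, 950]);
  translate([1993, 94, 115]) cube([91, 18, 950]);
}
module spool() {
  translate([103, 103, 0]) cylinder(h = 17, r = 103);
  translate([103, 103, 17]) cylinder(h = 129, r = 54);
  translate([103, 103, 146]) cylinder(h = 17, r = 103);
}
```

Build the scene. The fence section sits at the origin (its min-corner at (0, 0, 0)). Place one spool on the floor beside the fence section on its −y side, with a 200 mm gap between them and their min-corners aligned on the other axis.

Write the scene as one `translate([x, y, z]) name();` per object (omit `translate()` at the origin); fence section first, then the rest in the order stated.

fence_section();
translate([0, -406, 0]) spool();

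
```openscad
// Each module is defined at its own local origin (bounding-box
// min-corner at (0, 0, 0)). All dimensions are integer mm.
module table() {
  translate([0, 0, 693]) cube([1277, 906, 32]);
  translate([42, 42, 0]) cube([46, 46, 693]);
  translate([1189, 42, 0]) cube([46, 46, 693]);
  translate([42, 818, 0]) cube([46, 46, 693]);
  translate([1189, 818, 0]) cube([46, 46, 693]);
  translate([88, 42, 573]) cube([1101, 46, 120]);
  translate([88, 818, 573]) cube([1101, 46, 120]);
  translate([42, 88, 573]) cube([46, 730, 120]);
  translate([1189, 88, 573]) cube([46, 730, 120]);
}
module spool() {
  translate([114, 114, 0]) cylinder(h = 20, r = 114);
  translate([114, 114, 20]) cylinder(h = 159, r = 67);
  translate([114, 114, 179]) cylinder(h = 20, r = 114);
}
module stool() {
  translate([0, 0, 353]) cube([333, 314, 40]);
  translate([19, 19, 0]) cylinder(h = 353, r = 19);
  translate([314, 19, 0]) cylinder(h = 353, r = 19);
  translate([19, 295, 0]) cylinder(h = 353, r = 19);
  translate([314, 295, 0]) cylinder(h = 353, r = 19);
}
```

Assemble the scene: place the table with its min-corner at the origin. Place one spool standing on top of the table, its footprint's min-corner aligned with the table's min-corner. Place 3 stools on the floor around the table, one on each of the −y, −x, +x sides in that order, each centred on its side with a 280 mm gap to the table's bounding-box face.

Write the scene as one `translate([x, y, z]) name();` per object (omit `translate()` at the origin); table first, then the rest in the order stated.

table();
translate([0, 0, 725]) spool();
translate([472, -594, 0]) stool();
translate([-613, 296, 0]) stool();
translate([1557, 296, 0]) stool();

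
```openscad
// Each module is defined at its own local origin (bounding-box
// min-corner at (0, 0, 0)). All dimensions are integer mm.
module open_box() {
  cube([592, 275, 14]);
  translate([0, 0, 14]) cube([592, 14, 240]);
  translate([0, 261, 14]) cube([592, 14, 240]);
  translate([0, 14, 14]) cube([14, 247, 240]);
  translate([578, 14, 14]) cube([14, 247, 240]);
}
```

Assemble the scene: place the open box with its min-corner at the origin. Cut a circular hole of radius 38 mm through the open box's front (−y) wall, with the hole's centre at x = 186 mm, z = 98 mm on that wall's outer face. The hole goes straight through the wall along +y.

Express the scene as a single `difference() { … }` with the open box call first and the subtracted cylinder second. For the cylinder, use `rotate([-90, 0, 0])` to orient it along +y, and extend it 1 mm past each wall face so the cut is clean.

difference() {
  open_box();
  translate([186, -1, 98]) rotate([-90, 0, 0]) cylinder(h = 16, r = 38);
}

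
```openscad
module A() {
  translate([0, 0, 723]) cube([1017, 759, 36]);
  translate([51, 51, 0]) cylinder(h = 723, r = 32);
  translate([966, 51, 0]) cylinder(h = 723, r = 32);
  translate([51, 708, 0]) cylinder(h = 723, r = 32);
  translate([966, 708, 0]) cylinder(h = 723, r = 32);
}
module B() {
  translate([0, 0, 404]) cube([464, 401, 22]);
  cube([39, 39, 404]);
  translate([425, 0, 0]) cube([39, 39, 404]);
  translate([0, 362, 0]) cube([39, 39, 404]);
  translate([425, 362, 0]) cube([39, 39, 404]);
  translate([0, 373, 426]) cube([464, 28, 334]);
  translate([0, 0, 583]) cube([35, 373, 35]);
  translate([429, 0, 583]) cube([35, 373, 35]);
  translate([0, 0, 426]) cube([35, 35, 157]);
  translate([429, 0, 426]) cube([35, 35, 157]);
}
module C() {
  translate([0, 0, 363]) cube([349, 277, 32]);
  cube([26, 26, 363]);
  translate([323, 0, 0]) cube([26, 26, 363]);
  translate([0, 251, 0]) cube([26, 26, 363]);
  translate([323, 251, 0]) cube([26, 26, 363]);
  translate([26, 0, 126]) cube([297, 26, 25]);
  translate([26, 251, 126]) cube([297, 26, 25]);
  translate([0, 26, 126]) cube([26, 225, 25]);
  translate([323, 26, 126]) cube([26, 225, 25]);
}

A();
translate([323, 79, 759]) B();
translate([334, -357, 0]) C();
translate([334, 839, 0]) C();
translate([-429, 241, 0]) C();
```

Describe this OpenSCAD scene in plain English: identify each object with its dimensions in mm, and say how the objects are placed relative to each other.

A is a table with a 1017×759 mm rectangular top, 36 mm thick, top surface at z = 759 mm, supported by four round legs of 64 mm diameter, each leg's bounding box inset 19 mm from the nearest pair of top edges, running from the floor.

B is a chair: 464×401 mm seat, 22 mm thick, top at z = 426 mm, on four 39 mm square corner legs flush with the seat edges. A 28 mm thick backrest slab spans the full seat width, extending 334 mm above the seat top, its back face flush with the seat's +y edge. Two armrests of 35×35 mm section run along each side from the seat's front edge to the front of the backrest, top faces 192 mm above the seat top and outer faces flush with the seat's x-edges; a 35×35 mm post under the front of each armrest stands on the seat at the front corner.

C is a simple wooden stool: a rectangular seat 349 mm (x) by 277 mm (y), 32 mm thick, top face at z = 395 mm, on four square legs, each 26×26 mm in cross-section. The legs rest on z = 0, each flush with a corner of the seat. Four stretchers, 26 mm wide and 25 mm tall, connect adjacent legs with their undersides at z = 126 mm, each running between the inner faces of the legs it joins and aligned with the legs' outer faces on the other axis.

The chair is on top of the table. Three stools sit around the table at the −y, +y, −x sides.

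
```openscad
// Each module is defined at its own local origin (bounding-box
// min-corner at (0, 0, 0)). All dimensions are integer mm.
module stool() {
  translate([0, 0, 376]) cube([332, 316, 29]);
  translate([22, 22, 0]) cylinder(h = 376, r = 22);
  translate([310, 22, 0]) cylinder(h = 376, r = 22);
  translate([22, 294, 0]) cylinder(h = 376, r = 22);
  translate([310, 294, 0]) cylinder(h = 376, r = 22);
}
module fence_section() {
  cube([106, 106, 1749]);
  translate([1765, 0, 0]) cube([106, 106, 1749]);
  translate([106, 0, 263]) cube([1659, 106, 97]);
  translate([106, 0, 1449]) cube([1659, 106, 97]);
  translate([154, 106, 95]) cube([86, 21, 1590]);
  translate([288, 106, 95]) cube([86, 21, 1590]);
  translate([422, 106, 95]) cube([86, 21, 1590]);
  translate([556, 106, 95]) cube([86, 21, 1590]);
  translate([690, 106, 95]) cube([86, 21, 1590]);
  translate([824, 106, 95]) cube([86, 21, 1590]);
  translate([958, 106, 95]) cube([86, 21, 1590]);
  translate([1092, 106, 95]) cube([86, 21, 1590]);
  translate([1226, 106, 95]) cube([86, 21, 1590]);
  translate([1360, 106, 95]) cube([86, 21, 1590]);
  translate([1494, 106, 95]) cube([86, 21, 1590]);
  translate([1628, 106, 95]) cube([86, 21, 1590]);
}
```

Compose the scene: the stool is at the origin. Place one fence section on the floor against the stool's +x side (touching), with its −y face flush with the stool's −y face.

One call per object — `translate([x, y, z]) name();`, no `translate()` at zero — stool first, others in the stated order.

stool();
translate([332, 0, 0]) fence_section();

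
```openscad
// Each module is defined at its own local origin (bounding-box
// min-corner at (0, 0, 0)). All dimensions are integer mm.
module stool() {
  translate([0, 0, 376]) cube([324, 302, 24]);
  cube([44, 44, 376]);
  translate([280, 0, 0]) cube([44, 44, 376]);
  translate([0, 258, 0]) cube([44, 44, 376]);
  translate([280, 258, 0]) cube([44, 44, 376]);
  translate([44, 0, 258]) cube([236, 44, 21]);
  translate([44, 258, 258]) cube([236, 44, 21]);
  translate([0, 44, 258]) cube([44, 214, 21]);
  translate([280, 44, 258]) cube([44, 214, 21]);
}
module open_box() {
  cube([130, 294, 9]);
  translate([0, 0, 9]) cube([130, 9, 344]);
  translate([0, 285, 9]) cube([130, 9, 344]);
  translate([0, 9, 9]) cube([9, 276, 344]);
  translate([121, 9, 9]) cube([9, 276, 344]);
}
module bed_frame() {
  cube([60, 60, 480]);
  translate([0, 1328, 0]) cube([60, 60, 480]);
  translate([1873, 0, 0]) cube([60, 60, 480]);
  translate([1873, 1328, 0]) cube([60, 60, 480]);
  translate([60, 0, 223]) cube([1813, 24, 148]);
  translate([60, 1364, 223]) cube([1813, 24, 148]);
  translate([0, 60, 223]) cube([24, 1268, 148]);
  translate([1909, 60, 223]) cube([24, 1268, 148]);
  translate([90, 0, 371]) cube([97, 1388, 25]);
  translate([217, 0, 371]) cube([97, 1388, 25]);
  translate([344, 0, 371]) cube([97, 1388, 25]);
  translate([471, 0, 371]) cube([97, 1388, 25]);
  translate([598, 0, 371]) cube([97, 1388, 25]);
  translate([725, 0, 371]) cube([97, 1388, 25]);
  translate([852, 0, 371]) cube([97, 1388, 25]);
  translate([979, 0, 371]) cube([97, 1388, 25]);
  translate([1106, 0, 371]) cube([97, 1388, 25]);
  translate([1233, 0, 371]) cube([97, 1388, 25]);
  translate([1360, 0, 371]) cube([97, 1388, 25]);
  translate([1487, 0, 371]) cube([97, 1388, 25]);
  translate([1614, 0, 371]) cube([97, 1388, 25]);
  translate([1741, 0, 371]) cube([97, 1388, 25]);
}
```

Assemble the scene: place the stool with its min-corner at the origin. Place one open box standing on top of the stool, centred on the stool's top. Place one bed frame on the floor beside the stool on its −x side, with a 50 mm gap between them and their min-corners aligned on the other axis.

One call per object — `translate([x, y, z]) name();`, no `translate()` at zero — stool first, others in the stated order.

stool();
translate([97, 4, 400]) open_box();
translate([-1983, 0, 0]) bed_frame();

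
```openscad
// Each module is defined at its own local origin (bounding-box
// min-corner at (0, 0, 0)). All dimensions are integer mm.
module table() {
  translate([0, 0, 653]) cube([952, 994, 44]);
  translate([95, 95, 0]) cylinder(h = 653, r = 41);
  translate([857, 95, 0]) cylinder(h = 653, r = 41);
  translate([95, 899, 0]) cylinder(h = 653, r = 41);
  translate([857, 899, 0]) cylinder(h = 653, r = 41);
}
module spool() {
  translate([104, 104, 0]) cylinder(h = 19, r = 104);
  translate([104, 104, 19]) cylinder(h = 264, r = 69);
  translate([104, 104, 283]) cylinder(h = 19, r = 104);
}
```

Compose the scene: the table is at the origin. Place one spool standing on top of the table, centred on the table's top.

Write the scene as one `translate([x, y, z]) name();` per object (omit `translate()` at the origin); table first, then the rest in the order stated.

table();
translate([372, 393, 697]) spool();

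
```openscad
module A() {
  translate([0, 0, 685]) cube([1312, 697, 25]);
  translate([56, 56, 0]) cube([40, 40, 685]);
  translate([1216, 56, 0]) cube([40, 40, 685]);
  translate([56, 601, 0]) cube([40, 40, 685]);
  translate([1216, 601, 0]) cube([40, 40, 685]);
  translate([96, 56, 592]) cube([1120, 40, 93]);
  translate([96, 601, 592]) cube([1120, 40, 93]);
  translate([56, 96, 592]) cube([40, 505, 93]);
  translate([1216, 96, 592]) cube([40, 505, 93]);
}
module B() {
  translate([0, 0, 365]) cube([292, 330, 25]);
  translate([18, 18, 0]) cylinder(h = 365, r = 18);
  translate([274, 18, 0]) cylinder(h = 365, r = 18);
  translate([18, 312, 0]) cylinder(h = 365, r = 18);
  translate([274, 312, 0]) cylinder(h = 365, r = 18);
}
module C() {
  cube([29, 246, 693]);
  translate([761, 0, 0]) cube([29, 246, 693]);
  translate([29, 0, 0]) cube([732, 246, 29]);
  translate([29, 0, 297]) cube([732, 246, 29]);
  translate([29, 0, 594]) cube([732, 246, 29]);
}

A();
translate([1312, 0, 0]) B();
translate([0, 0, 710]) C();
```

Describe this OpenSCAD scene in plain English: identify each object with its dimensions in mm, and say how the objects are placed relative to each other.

A is a table with a 1312×697 mm rectangular top, 25 mm thick, top surface at z = 710 mm, supported by four 40×40 mm square legs, each inset 56 mm from the nearest pair of top edges, running from the floor. Four apron rails, 40 mm thick and 93 mm tall, run between adjacent legs with their top edges flush with the underside of the top and their outer faces flush with the legs' outer faces.

B is a four-legged stool. The seat is 292×330 mm, 25 mm thick, top at z = 390 mm. It stands on four round legs, each 36 mm in diameter, from z = 0 to the seat underside, each leg's axis is inset half a diameter from the nearest pair of seat edges (so the leg's bounding box is flush with the corner).

C is a bookshelf 790 mm wide overall, 246 mm deep and 693 mm tall. The two sides are 29 mm thick vertical panels. 3 horizontal shelves of 29 mm thickness span between the inner faces of the sides; the lowest shelf sits on the floor and shelves are stacked with a clear vertical gap of 268 mm between each pair.

The stool is against the table's +x side, with their −y faces flush. The bookshelf is on top of the table.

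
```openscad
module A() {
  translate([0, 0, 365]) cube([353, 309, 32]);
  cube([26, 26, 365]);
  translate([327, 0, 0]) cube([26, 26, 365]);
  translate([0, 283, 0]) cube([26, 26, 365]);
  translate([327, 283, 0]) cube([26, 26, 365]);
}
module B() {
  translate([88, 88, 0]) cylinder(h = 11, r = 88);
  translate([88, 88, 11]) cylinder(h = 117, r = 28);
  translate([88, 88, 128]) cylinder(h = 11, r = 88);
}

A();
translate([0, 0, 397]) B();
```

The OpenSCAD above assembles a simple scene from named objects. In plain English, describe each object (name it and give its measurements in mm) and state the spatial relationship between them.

A is a simple wooden stool: a rectangular seat 353 mm (x) by 309 mm (y), 32 mm thick, top face at z = 397 mm, on four square legs, each 26×26 mm in cross-section. The legs rest on z = 0, each flush with a corner of the seat.

B is a spool: two coaxial disc flanges of radius 88 mm and thickness 11 mm, joined by a core cylinder of radius 28 mm and height 117 mm. The lower flange rests on z = 0 and the three cylinders share a vertical axis.

The spool is on top of the stool.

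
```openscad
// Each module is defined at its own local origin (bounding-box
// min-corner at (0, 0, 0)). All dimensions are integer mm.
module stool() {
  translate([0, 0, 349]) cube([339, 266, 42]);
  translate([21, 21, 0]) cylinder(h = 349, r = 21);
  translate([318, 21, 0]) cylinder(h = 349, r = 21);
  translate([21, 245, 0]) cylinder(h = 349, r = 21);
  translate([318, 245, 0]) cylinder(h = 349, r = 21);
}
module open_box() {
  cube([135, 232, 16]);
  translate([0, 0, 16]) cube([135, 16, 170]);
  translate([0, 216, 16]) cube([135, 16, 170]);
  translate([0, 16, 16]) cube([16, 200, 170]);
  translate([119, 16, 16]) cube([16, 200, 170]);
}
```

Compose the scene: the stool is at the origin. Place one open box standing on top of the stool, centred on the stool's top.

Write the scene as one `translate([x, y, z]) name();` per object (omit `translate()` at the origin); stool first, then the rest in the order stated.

stool();
translate([102, 17, 391]) open_box();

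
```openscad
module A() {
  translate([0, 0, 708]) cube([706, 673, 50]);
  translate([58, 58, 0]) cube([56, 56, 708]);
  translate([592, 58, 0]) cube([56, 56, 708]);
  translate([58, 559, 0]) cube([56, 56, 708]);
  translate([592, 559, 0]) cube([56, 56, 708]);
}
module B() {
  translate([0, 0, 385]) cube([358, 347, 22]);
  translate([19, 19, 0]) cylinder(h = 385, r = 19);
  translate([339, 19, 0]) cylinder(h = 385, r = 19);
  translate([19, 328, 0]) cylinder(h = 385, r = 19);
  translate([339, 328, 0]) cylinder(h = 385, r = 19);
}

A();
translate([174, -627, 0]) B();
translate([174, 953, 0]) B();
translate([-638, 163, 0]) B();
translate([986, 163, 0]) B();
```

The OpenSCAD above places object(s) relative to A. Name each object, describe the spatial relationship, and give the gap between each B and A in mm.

Each stool's nearest face is 280 mm from the table's bounding box.

A is a table. B is a stool. Four stools sit around the table at the −y, +y, −x, +x sides. The gap between each stool and the table is 280 mm.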